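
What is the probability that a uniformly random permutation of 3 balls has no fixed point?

Use the recurrence D(n) = (n-1)(D(n-1) + D(n-2)) with D(0)=1, D(1)=0.
Building up: D(2)=1, D(3)=2.
Total arrangements: 3! = 6.
Probability = D(3)/3! = 1/3.

Final answer: D(3)/3! = 2/6 = 0.333333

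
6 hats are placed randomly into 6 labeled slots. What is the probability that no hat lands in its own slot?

Use the recurrence D(n) = (n-1)(D(n-1) + D(n-2)) with D(0)=1, D(1)=0.
Building up: D(2)=1, D(3)=2, D(4)=9, D(5)=44, D(6)=265.
Total arrangements: 6! = 720.
Probability = D(6)/6! = 53/144.

Final answer: D(6)/6! = 265/720 = 0.368056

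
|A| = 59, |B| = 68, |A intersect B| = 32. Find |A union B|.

|A union B| = |A| + |B| - |A intersect B| = 59 + 68 - 32.

Final answer: 95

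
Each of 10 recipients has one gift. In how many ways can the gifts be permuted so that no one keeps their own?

D(n) = (n-1)(D(n-1) + D(n-2)), D(0)=1, D(1)=0.
D(2) = 1 x (0 + 1) = 1
D(3) = 2 x (1 + 0) = 2
D(4) = 3 x (2 + 1) = 9
D(5) = 4 x (9 + 2) = 44
D(6) = 5 x (44 + 9) = 265
D(7) = 6 x (265 + 44) = 1854
D(8) = 7 x (1854 + 265) = 14833
D(9) = 8 x (14833 + 1854) = 133496
D(10) = 9 x (D(9) + D(8)) = 9 x (133496 + 14833)

Final answer: D(10) = 1334961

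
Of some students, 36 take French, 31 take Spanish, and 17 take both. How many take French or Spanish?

|A union B| = |A| + |B| - |A intersect B| = 36 + 31 - 17.

Final answer: 50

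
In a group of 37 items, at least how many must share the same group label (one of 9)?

There are 9 possible values for group label (one of 9). With 37 items and 9 categories, by pigeonhole: ceiling(37/9).

Final answer: 5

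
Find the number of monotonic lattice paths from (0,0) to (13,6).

Each path has 13 right steps and 6 up steps in some order (19 steps total).
Choose which 6 of the 19 steps are up: C(19,6).

Final answer: C(19,6) = 27132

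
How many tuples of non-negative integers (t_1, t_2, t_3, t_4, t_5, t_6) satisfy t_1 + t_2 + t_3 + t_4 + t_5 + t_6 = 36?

Stars and bars with 36 stars and 5 bars:
C(36+6-1, 6-1) = C(41,5).

Final answer: C(41,5) = 749398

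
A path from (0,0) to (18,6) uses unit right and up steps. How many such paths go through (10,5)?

Paths (0,0)->(10,5): C(15,5) = 3003.
Paths (10,5)->(18,6): C(9,1) = 9.
By multiplication principle: 3003 x 9.

Final answer: 27027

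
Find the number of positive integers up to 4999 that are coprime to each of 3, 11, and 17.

|div by 3|=1666, |div by 11|=454, |div by 17|=294.
|div by 3&11|=151, |div by 3&17|=98, |div by 11&17|=26, |div by all|=8.
By inclusion-exclusion, divisible by at least one: 1666+454+294-151-98-26+8 = 2147.
Not divisible by any: 4999 - 2147.

Final answer: 2852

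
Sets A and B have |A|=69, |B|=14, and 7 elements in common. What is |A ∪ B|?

|A union B| = |A| + |B| - |A intersect B| = 69 + 14 - 7.

Final answer: 76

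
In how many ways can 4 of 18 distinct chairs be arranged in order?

P(18,4) = 18!/(18-4)! = 18!/14!.

Final answer: P(18,4) = 73440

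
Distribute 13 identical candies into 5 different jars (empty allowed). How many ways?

Stars and bars: C(n+k-1, k-1) = C(17,4).

Final answer: C(17,4) = 2380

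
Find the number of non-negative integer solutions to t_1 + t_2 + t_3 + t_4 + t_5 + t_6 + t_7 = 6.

Stars and bars with 6 stars and 6 bars:
C(6+7-1, 7-1) = C(12,6).

Final answer: C(12,6) = 924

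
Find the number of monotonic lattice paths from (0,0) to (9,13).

Each path has 9 right steps and 13 up steps in some order (22 steps total).
Choose which 13 of the 22 steps are up: C(22,13).

Final answer: C(22,13) = 497420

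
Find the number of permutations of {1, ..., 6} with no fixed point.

Use the recurrence D(n) = (n-1)(D(n-1) + D(n-2)) with D(0)=1, D(1)=0.
D(2) = 1 x (0 + 1) = 1
D(3) = 2 x (1 + 0) = 2
D(4) = 3 x (2 + 1) = 9
D(5) = 4 x (9 + 2) = 44
D(6) = 5 x (D(5) + D(4)) = 5 x (44 + 9)

Final answer: D(6) = 265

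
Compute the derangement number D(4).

D(n) = (n-1)(D(n-1) + D(n-2)), D(0)=1, D(1)=0.
Building up: D(2)=1, D(3)=2.
D(4) = 3 x (D(3) + D(2)) = 3 x (2 + 1).

Final answer: D(4) = 9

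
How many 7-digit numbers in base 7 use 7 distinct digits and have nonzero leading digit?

First digit: 6 (nonzero). Second: 6 (not first). Third: 5, etc.
Total: 6 x 6 x 5 x 4 x 3 x 2 x 1.

Final answer: 4320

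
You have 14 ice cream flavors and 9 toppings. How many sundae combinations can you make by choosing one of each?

By the multiplication principle: 14 x 9.

Final answer: 126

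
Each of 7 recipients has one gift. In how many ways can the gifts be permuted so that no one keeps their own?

D(n) = (n-1)(D(n-1) + D(n-2)), D(0)=1, D(1)=0.
D(2) = 1 x (0 + 1) = 1
D(3) = 2 x (1 + 0) = 2
D(4) = 3 x (2 + 1) = 9
D(5) = 4 x (9 + 2) = 44
D(6) = 5 x (44 + 9) = 265
D(7) = 6 x (D(6) + D(5)) = 6 x (265 + 44)

Final answer: D(7) = 1854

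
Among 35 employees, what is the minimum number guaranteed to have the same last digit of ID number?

There are 10 possible values for last digit of ID number. With 35 employees and 10 categories, by pigeonhole: ceiling(35/10).

Final answer: 4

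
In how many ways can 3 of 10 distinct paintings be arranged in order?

P(10,3) = 10!/(10-3)! = 10!/7!.

Final answer: P(10,3) = 720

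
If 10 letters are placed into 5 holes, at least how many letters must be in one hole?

By the pigeonhole principle: ceiling(10/5).

Final answer: 2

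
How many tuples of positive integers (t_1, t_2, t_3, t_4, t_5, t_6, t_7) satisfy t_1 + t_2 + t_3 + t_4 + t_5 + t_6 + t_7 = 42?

Substitute t'_i = t_i - 1 (so t'_i >= 0). Then sum t'_i = 42 - 7 = 35.
Stars and bars: C(35+7-1, 7-1) = C(41,6).

Final answer: C(41,6) = 4496388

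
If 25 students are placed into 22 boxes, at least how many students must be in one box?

By the pigeonhole principle: ceiling(25/22).

Final answer: 2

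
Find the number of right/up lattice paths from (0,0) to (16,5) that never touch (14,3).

Total paths to (16,5): C(21,5) = 20349.
Paths through (14,3): C(17,3) x C(4,2) = 4080.
Avoiding (14,3): 20349 - 4080.

Final answer: 16269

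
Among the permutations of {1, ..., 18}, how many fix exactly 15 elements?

Choose which 15 elements are fixed: C(18,15) = 816.
Derange the remaining 3 using D(j) = (j-1)(D(j-1) + D(j-2)), D(0)=1, D(1)=0: D(2)=1, D(3)=2.
Total: 816 x 2.

Final answer: C(18,15) D(3) = 1632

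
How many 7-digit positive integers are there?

These are the integers in [10^6, 10^7), so the count is 10^7 - 10^6 = 9 x 10^6.

Final answer: 9000000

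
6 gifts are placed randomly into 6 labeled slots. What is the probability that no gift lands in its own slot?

Use the recurrence D(n) = (n-1)(D(n-1) + D(n-2)) with D(0)=1, D(1)=0.
Building up: D(2)=1, D(3)=2, D(4)=9, D(5)=44, D(6)=265.
Total arrangements: 6! = 720.
Probability = D(6)/6! = 53/144.

Final answer: D(6)/6! = 265/720 = 0.368056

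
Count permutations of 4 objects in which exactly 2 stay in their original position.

Choose which 2 elements are fixed: C(4,2) = 6.
Derange the remaining 2 using D(j) = (j-1)(D(j-1) + D(j-2)), D(0)=1, D(1)=0: D(2)=1.
Total: 6 x 1.

Final answer: C(4,2) D(2) = 6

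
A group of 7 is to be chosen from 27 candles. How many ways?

C(27,7) = 27!/(7! x 20!).

Final answer: \binom{27}{7} = 888030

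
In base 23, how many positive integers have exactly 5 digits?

These are the integers in [23^4, 23^5), so the count is 23^5 - 23^4 = 22 x 23^4.

Final answer: 6156502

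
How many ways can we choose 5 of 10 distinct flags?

C(10,5) = 10!/(5! x (10-5)!).

Final answer: C(10,5) = 252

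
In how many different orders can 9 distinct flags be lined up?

The number of ways to arrange 9 distinct objects is 9!.

Final answer: 9! = 362880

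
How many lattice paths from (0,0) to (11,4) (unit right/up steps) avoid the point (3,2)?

Total paths to (11,4): C(15,4) = 1365.
Paths through (3,2): C(5,2) x C(10,2) = 450.
Avoiding (3,2): 1365 - 450.

Final answer: 915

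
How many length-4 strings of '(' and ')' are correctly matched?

The structures are counted by the Catalan number C_n. Here n = 2 (pairs).
Using C_0 = 1 and C_(k+1) = C_k x 2(2k+1)/(k+2), build up term by term: C_1=1, C_2=2.

Final answer: C_{2} = 2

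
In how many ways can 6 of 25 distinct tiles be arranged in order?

P(25,6) = 25!/(25-6)! = 25!/19!.

Final answer: P(25,6) = 127512000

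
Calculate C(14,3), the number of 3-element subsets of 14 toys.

C(14,3) = 14!/(3! x (14-3)!).

Final answer: C(14,3) = 364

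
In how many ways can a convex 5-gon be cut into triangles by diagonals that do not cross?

This is a standard Catalan-number count: the answer is C_n. Here n = 5 - 2 = 3.
C_n = C(2n,n) - C(2n,n+1), so C_{3} = C(6,3) - C(6,4) = 20 - 15.

Final answer: C_{3} = 5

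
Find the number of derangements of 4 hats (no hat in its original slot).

Use the recurrence D(n) = (n-1)(D(n-1) + D(n-2)) with D(0)=1, D(1)=0.
D(2) = 1 x (0 + 1) = 1
D(3) = 2 x (1 + 0) = 2
D(4) = 3 x (D(3) + D(2)) = 3 x (2 + 1)

Final answer: D(4) = 9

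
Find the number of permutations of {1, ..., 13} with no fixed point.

Derangements satisfy D(n) = (n-1)(D(n-1) + D(n-2)), starting from D(0)=1, D(1)=0.
Building up: D(2)=1, D(3)=2, D(4)=9, D(5)=44, D(6)=265, D(7)=1854, D(8)=14833, D(9)=133496, D(10)=1334961, D(11)=14684570, D(12)=176214841.
D(13) = 12 x (D(12) + D(11)) = 12 x (176214841 + 14684570).

Final answer: D(13) = 2290792932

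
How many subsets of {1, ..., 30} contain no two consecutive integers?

Let a(n) count such subsets of {1, ..., n}. Either n is excluded (a(n-1) ways) or n is included, forcing n-1 out (a(n-2) ways), so a(n) = a(n-1) + a(n-2) with a(1)=2, a(2)=3.
Computing successive values: a(1)=2, a(2)=3, a(3)=5, a(4)=8, a(5)=13, a(6)=21, a(7)=34, a(8)=55, a(9)=89, a(10)=144, a(11)=233, a(12)=377, a(13)=610, a(14)=987, a(15)=1597, a(16)=2584, a(17)=4181, a(18)=6765, a(19)=10946, a(20)=17711, a(21)=28657, a(22)=46368, a(23)=75025, a(24)=121393, a(25)=196418, a(26)=317811, a(27)=514229, a(28)=832040, a(29)=1346269, a(30)=2178309.

Final answer: 2178309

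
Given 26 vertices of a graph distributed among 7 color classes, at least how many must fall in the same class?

By pigeonhole with 26 objects and 7 categories: ceiling(26/7).

Final answer: 4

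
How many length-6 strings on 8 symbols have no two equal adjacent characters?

Let g(n) count such strings. g(1) = 8, and each valid string of length n-1 extends in 7 ways (any symbol but the last), so g(n) = 7 g(n-1).
Total: g(6) = 8 x 7^5.

Final answer: 8 x 7^{5} = 134456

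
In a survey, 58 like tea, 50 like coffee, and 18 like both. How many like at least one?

|A union B| = |A| + |B| - |A intersect B| = 58 + 50 - 18.

Final answer: 90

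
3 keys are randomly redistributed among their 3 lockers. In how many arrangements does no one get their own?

Derangements satisfy D(n) = (n-1)(D(n-1) + D(n-2)), starting from D(0)=1, D(1)=0.
D(2) = 1 x (0 + 1) = 1
D(3) = 2 x (D(2) + D(1)) = 2 x (1 + 0)

Final answer: D(3) = 2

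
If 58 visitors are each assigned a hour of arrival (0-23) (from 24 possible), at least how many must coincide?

There are 24 possible values for hour of arrival (0-23). With 58 visitors and 24 categories, by pigeonhole: ceiling(58/24).

Final answer: 3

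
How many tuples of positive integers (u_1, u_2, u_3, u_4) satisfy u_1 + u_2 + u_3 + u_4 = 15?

Substitute u'_i = u_i - 1 (so u'_i >= 0). Then sum u'_i = 15 - 4 = 11.
Stars and bars: C(11+4-1, 4-1) = C(14,3).

Final answer: C(14,3) = 364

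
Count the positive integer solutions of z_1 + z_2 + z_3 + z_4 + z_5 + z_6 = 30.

Substitute z'_i = z_i - 1 (so z'_i >= 0). Then sum z'_i = 30 - 6 = 24.
Stars and bars: C(24+6-1, 6-1) = C(29,5).

Final answer: C(29,5) = 118755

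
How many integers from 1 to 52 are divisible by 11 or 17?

Multiples of 11: 4. Multiples of 17: 3. Of both (lcm=187): 0.
By inclusion-exclusion: 4 + 3 - 0.

Final answer: 7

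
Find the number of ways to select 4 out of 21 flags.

C(21,4) = 21!/(4! x (21-4)!).

Final answer: C(21,4) = 5985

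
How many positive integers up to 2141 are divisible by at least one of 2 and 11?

Multiples of 2: 1070. Multiples of 11: 194. Of both (lcm=22): 97.
By inclusion-exclusion: 1070 + 194 - 97.

Final answer: 1167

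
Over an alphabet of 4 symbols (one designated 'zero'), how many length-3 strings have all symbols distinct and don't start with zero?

First digit: 3 (nonzero). Second: 3 (not first). Third: 2, etc.
Total: 3 x 3 x 2.

Final answer: 18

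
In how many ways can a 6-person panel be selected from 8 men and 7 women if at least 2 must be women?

Sum over valid woman counts:
C(7,2)C(8,4) = 1470
C(7,3)C(8,3) = 1960
C(7,4)C(8,2) = 980
C(7,5)C(8,1) = 168
C(7,6)C(8,0) = 7
Total: 1470 + 1960 + 980 + 168 + 7.

Final answer: 4585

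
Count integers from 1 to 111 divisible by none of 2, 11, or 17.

|div by 2|=55, |div by 11|=10, |div by 17|=6.
|div by 2&11|=5, |div by 2&17|=3, |div by 11&17|=0, |div by all|=0.
By inclusion-exclusion, divisible by at least one: 55+10+6-5-3-0+0 = 63.
Not divisible by any: 111 - 63.

Final answer: 48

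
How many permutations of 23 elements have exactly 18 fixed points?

Choose which 18 elements are fixed: C(23,18) = 33649.
Derange the remaining 5 using D(j) = (j-1)(D(j-1) + D(j-2)), D(0)=1, D(1)=0: D(2)=1, D(3)=2, D(4)=9, D(5)=44.
Total: 33649 x 44.

Final answer: C(23,18) D(5) = 1480556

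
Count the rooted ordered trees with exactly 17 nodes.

This is counted by the nth Catalan number C_n. Here n = 17 - 1 = 16.
C_n = C(2n,n) - C(2n,n+1), so C_{16} = C(32,16) - C(32,17) = 601080390 - 565722720.

Final answer: C_{16} = 35357670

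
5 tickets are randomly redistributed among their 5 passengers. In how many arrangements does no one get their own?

D(n) = (n-1)(D(n-1) + D(n-2)), D(0)=1, D(1)=0.
D(2) = 1 x (0 + 1) = 1
D(3) = 2 x (1 + 0) = 2
D(4) = 3 x (2 + 1) = 9
D(5) = 4 x (D(4) + D(3)) = 4 x (9 + 2)

Final answer: D(5) = 44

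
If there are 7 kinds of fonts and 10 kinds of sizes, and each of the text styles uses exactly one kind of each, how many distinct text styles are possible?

By the multiplication principle: 7 x 10.

Final answer: 70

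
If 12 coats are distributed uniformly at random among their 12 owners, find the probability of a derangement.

D(n) = (n-1)(D(n-1) + D(n-2)), D(0)=1, D(1)=0.
Building up: D(2)=1, D(3)=2, D(4)=9, D(5)=44, D(6)=265, D(7)=1854, D(8)=14833, D(9)=133496, D(10)=1334961, D(11)=14684570, D(12)=176214841.
Total arrangements: 12! = 479001600.
Probability = D(12)/12! = 16019531/43545600.

Final answer: D(12)/12! = 176214841/479001600 = 0.367879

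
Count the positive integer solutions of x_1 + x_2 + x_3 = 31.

Substitute x'_i = x_i - 1 (so x'_i >= 0). Then sum x'_i = 31 - 3 = 28.
Stars and bars: C(28+3-1, 3-1) = C(30,2).

Final answer: C(30,2) = 435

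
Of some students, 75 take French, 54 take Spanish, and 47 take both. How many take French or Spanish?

|A union B| = |A| + |B| - |A intersect B| = 75 + 54 - 47.

Final answer: 82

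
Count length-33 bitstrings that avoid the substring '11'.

A valid string ends in 0 (append to any length-(n-1) valid string) or in 01 (append to any length-(n-2) valid string), so a(n) = a(n-1) + a(n-2) with a(1)=2, a(2)=3.
Building up term by term: a(1)=2, a(2)=3, a(3)=5, a(4)=8, a(5)=13, a(6)=21, a(7)=34, a(8)=55, a(9)=89, a(10)=144, a(11)=233, a(12)=377, a(13)=610, a(14)=987, a(15)=1597, a(16)=2584, a(17)=4181, a(18)=6765, a(19)=10946, a(20)=17711, a(21)=28657, a(22)=46368, a(23)=75025, a(24)=121393, a(25)=196418, a(26)=317811, a(27)=514229, a(28)=832040, a(29)=1346269, a(30)=2178309, a(31)=3524578, a(32)=5702887, a(33)=9227465.

Final answer: 9227465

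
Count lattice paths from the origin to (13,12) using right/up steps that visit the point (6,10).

Paths (0,0)->(6,10): C(16,10) = 8008.
Paths (6,10)->(13,12): C(9,2) = 36.
By multiplication principle: 8008 x 36.

Final answer: 288288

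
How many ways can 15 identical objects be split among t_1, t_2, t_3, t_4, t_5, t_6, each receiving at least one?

Substitute t'_i = t_i - 1 (so t'_i >= 0). Then sum t'_i = 15 - 6 = 9.
Stars and bars: C(9+6-1, 6-1) = C(14,5).

Final answer: C(14,5) = 2002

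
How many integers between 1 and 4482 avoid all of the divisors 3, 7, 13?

|div by 3|=1494, |div by 7|=640, |div by 13|=344.
|div by 3&7|=213, |div by 3&13|=114, |div by 7&13|=49, |div by all|=16.
By inclusion-exclusion, divisible by at least one: 1494+640+344-213-114-49+16 = 2118.
Not divisible by any: 4482 - 2118.

Final answer: 2364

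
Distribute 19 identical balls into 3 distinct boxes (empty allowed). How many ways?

Stars and bars: C(n+k-1, k-1) = C(21,2).

Final answer: C(21,2) = 210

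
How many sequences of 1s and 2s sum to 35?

Let f(n) be the number of climbs. Removing the last move (1 or 2 steps) gives f(n) = f(n-1) + f(n-2); base cases f(1)=1, f(2)=2.
Building up term by term: f(1)=1, f(2)=2, f(3)=3, f(4)=5, f(5)=8, f(6)=13, f(7)=21, f(8)=34, f(9)=55, f(10)=89, f(11)=144, f(12)=233, f(13)=377, f(14)=610, f(15)=987, f(16)=1597, f(17)=2584, f(18)=4181, f(19)=6765, f(20)=10946, f(21)=17711, f(22)=28657, f(23)=46368, f(24)=75025, f(25)=121393, f(26)=196418, f(27)=317811, f(28)=514229, f(29)=832040, f(30)=1346269, f(31)=2178309, f(32)=3524578, f(33)=5702887, f(34)=9227465, f(35)=14930352.

Final answer: 14930352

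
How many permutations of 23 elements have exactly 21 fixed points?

Choose which 21 elements are fixed: C(23,21) = 253.
Derange the remaining 2 using D(j) = (j-1)(D(j-1) + D(j-2)), D(0)=1, D(1)=0: D(2)=1.
Total: 253 x 1.

Final answer: C(23,21) D(2) = 253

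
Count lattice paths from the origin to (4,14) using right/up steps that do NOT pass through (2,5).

Total paths to (4,14): C(18,14) = 3060.
Paths through (2,5): C(7,5) x C(11,9) = 1155.
Avoiding (2,5): 3060 - 1155.

Final answer: 1905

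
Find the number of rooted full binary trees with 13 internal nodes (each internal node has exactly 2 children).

This is a standard Catalan-number count: the answer is C_n. Here n = 13.
C_n = C(2n,n) - C(2n,n+1), so C_{13} = C(26,13) - C(26,14) = 10400600 - 9657700.

Final answer: C_{13} = 742900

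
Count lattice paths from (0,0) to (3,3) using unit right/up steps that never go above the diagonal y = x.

Total monotonic paths to (3,3): C(6,3) = 20.
A path is bad iff it touches y = x + 1; reflecting its initial segment maps bad paths bijectively onto all paths to (2,4), of which there are C(6,4) = 15.
Valid Dyck paths: 20 - 15.
(Check: C(6,3) - C(6,4) = C(6,3)/4, the Catalan number C_{3}.)

Final answer: C_{3} = 5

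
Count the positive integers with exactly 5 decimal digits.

First digit: 9 choices (1-9). Each of the remaining 4 digits: 10 choices.
Total: 9 x 10^4.

Final answer: 90000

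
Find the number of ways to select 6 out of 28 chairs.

C(28,6) = 28!/(6! x 22!).

Final answer: \binom{28}{6} = 376740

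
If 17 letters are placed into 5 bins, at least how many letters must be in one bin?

By the pigeonhole principle: ceiling(17/5).

Final answer: 4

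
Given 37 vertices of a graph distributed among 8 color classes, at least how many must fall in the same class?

By pigeonhole with 37 objects and 8 categories: ceiling(37/8).

Final answer: 5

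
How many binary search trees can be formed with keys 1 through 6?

This is a standard Catalan-number count: the answer is C_n. Here n = 6.
C_n = C(2n,n)/(n+1), so C_{6} = C(12,6)/7 = 924/7.

Final answer: C_{6} = 132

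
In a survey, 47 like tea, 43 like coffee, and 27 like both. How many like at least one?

|A union B| = |A| + |B| - |A intersect B| = 47 + 43 - 27.

Final answer: 63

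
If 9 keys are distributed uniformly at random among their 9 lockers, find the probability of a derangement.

Derangements satisfy D(n) = (n-1)(D(n-1) + D(n-2)), starting from D(0)=1, D(1)=0.
Building up: D(2)=1, D(3)=2, D(4)=9, D(5)=44, D(6)=265, D(7)=1854, D(8)=14833, D(9)=133496.
Total arrangements: 9! = 362880.
Probability = D(9)/9! = 16687/45360.

Final answer: D(9)/9! = 133496/362880 = 0.367879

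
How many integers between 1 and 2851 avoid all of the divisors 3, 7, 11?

|div by 3|=950, |div by 7|=407, |div by 11|=259.
|div by 3&7|=135, |div by 3&11|=86, |div by 7&11|=37, |div by all|=12.
By inclusion-exclusion, divisible by at least one: 950+407+259-135-86-37+12 = 1370.
Not divisible by any: 2851 - 1370.

Final answer: 1481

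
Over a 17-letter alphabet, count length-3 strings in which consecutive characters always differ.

First character: 17 choices. Each subsequent: 16 choices (must differ from the previous one).
Total: 17 x 16^2.

Final answer: 17 x 16^{2} = 4352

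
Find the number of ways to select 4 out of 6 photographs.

C(6,4) = 6!/(4! x (6-4)!).

Final answer: C(6,4) = 15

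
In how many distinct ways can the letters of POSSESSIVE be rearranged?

Letters (E:2, I:1, O:1, P:1, S:4, V:1). Total letters: 10.
Permutations = 10!/(4! x 2!).

Final answer: 75600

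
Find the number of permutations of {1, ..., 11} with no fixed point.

D(n) = (n-1)(D(n-1) + D(n-2)), D(0)=1, D(1)=0.
Building up: D(2)=1, D(3)=2, D(4)=9, D(5)=44, D(6)=265, D(7)=1854, D(8)=14833, D(9)=133496, D(10)=1334961.
D(11) = 10 x (D(10) + D(9)) = 10 x (1334961 + 133496).

Final answer: D(11) = 14684570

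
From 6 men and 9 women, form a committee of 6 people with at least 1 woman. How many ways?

Sum over valid woman counts:
C(9,1)C(6,5) = 54
C(9,2)C(6,4) = 540
C(9,3)C(6,3) = 1680
C(9,4)C(6,2) = 1890
C(9,5)C(6,1) = 756
C(9,6)C(6,0) = 84
Total: 54 + 540 + 1680 + 1890 + 756 + 84.

Final answer: 5004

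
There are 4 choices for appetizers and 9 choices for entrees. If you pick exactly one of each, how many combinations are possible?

By the multiplication principle: 4 x 9.

Final answer: 36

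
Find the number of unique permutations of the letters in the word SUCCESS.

Letters (C:2, E:1, S:3, U:1). Total letters: 7.
Permutations = 7!/(3! x 2!).

Final answer: 420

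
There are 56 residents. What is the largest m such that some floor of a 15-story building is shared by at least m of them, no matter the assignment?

There are 15 possible values for floor of a 15-story building. With 56 residents and 15 categories, by pigeonhole: ceiling(56/15).

Final answer: 4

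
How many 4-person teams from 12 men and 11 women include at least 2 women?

Sum over valid woman counts:
C(11,2)C(12,2) = 3630
C(11,3)C(12,1) = 1980
C(11,4)C(12,0) = 330
Total: 3630 + 1980 + 330.

Final answer: 5940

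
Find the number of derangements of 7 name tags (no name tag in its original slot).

Derangements satisfy D(n) = (n-1)(D(n-1) + D(n-2)), starting from D(0)=1, D(1)=0.
D(2) = 1 x (0 + 1) = 1
D(3) = 2 x (1 + 0) = 2
D(4) = 3 x (2 + 1) = 9
D(5) = 4 x (9 + 2) = 44
D(6) = 5 x (44 + 9) = 265
D(7) = 6 x (D(6) + D(5)) = 6 x (265 + 44)

Final answer: D(7) = 1854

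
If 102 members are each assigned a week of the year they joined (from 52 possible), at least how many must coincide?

There are 52 possible values for week of the year they joined. With 102 members and 52 categories, by pigeonhole: ceiling(102/52).

Final answer: 2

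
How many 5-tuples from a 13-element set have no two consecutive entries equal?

Let g(n) count such strings. g(1) = 13, and each valid string of length n-1 extends in 12 ways (any symbol but the last), so g(n) = 12 g(n-1).
Total: g(5) = 13 x 12^4.

Final answer: 13 x 12^{4} = 269568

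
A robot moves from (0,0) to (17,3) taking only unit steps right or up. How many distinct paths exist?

Each path has 17 right steps and 3 up steps in some order (20 steps total).
Choose which 3 of the 20 steps are up: C(20,3).

Final answer: C(20,3) = 1140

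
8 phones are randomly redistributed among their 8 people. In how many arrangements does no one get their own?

Use the recurrence D(n) = (n-1)(D(n-1) + D(n-2)) with D(0)=1, D(1)=0.
D(2) = 1 x (0 + 1) = 1
D(3) = 2 x (1 + 0) = 2
D(4) = 3 x (2 + 1) = 9
D(5) = 4 x (9 + 2) = 44
D(6) = 5 x (44 + 9) = 265
D(7) = 6 x (265 + 44) = 1854
D(8) = 7 x (D(7) + D(6)) = 7 x (1854 + 265)

Final answer: D(8) = 14833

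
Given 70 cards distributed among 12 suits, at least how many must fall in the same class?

By pigeonhole with 70 objects and 12 categories: ceiling(70/12).

Final answer: 6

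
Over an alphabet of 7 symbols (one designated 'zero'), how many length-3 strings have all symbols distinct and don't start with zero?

First digit: 6 (nonzero). Second: 6 (not first). Third: 5, etc.
Total: 6 x 6 x 5.

Final answer: 180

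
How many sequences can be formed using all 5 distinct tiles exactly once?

The number of ways to arrange 5 distinct objects is 5!.

Final answer: 5! = 120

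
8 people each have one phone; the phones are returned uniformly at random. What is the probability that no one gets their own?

Derangements satisfy D(n) = (n-1)(D(n-1) + D(n-2)), starting from D(0)=1, D(1)=0.
Building up: D(2)=1, D(3)=2, D(4)=9, D(5)=44, D(6)=265, D(7)=1854, D(8)=14833.
Total arrangements: 8! = 40320.
Probability = D(8)/8! = 2119/5760.

Final answer: D(8)/8! = 14833/40320 = 0.367882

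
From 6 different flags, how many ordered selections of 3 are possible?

P(6,3) = 6!/(6-3)! = 6!/3!.

Final answer: P(6,3) = 120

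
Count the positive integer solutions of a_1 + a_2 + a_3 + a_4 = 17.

Substitute a'_i = a_i - 1 (so a'_i >= 0). Then sum a'_i = 17 - 4 = 13.
Stars and bars: C(13+4-1, 4-1) = C(16,3).

Final answer: C(16,3) = 560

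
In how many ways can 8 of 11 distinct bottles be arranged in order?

P(11,8) = 11!/(11-8)! = 11!/3!.

Final answer: P(11,8) = 6652800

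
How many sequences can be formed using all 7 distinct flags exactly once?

The number of ways to arrange 7 distinct objects is 7!.

Final answer: 7! = 5040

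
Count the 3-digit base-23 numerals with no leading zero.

These are the integers in [23^2, 23^3), so the count is 23^3 - 23^2 = 22 x 23^2.

Final answer: 11638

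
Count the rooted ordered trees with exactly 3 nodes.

This is a standard Catalan-number count: the answer is C_n. Here n = 3 - 1 = 2.
C_n = C(2n,n) - C(2n,n+1), so C_{2} = C(4,2) - C(4,3) = 6 - 4.

Final answer: C_{2} = 2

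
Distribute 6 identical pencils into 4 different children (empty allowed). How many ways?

Stars and bars: C(n+k-1, k-1) = C(9,3).

Final answer: C(9,3) = 84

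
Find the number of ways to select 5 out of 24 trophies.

C(24,5) = 24!/(5! x (24-5)!).

Final answer: C(24,5) = 42504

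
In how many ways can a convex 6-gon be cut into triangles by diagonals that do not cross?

This is counted by the nth Catalan number C_n. Here n = 6 - 2 = 4.
C_n = C(2n,n) - C(2n,n+1), so C_{4} = C(8,4) - C(8,5) = 70 - 56.

Final answer: C_{4} = 14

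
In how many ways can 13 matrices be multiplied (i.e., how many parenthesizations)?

The structures are counted by the Catalan number C_n. Here n = 13 - 1 = 12.
C_n = C(2n,n)/(n+1), so C_{12} = C(24,12)/13 = 2704156/13.

Final answer: C_{12} = 208012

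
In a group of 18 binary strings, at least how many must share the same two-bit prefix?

There are 4 possible values for two-bit prefix. With 18 binary strings and 4 categories, by pigeonhole: ceiling(18/4).

Final answer: 5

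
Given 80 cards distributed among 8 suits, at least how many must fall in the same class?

By pigeonhole with 80 objects and 8 categories: ceiling(80/8).

Final answer: 10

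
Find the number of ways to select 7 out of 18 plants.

C(18,7) = 18!/(7! x 11!).

Final answer: \binom{18}{7} = 31824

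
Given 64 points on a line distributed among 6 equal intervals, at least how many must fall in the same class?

By pigeonhole with 64 objects and 6 categories: ceiling(64/6).

Final answer: 11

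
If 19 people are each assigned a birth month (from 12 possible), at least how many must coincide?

There are 12 possible values for birth month. With 19 people and 12 categories, by pigeonhole: ceiling(19/12).

Final answer: 2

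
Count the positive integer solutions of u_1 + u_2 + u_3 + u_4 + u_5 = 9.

Substitute u'_i = u_i - 1 (so u'_i >= 0). Then sum u'_i = 9 - 5 = 4.
Stars and bars: C(4+5-1, 5-1) = C(8,4).

Final answer: C(8,4) = 70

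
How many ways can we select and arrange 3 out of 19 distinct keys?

P(19,3) = 19!/(19-3)! = 19!/16!.

Final answer: P(19,3) = 5814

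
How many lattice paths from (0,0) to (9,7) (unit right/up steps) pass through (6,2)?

Paths (0,0)->(6,2): C(8,2) = 28.
Paths (6,2)->(9,7): C(8,5) = 56.
By multiplication principle: 28 x 56.

Final answer: 1568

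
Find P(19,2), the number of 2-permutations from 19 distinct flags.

P(19,2) = 19!/(19-2)! = 19!/17!.

Final answer: P(19,2) = 342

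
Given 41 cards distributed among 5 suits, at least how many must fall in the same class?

By pigeonhole with 41 objects and 5 categories: ceiling(41/5).

Final answer: 9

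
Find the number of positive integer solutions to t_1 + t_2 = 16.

Substitute t'_i = t_i - 1 (so t'_i >= 0). Then sum t'_i = 16 - 2 = 14.
Stars and bars: C(14+2-1, 2-1) = C(15,1).

Final answer: C(15,1) = 15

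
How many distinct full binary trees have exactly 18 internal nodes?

This is counted by the nth Catalan number C_n. Here n = 18.
Using C_0 = 1 and C_(k+1) = C_k x 2(2k+1)/(k+2), build up term by term: C_1=1, C_2=2, C_3=5, C_4=14, C_5=42, C_6=132, C_7=429, C_8=1430, C_9=4862, C_10=16796, C_11=58786, C_12=208012, C_13=742900, C_14=2674440, C_15=9694845, C_16=35357670, C_17=129644790, C_18=477638700.

Final answer: C_{18} = 477638700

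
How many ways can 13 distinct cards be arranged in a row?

The number of ways to arrange 13 distinct objects is 13!.

Final answer: 13! = 6227020800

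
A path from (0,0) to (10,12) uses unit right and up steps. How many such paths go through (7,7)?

Paths (0,0)->(7,7): C(14,7) = 3432.
Paths (7,7)->(10,12): C(8,5) = 56.
By multiplication principle: 3432 x 56.

Final answer: 192192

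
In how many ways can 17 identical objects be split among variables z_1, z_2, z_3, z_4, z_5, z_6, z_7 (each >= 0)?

Stars and bars with 17 stars and 6 bars:
C(17+7-1, 7-1) = C(23,6).

Final answer: C(23,6) = 100947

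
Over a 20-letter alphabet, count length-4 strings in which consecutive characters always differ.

First character: 20 choices. Each subsequent: 19 choices (must differ from the previous one).
Total: 20 x 19^3.

Final answer: 20 x 19^{3} = 137180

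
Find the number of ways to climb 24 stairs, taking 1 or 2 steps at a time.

Let f(n) be the number of climbs. Removing the last move (1 or 2 steps) gives f(n) = f(n-1) + f(n-2); base cases f(1)=1, f(2)=2.
Iterating the recurrence: f(1)=1, f(2)=2, f(3)=3, f(4)=5, f(5)=8, f(6)=13, f(7)=21, f(8)=34, f(9)=55, f(10)=89, f(11)=144, f(12)=233, f(13)=377, f(14)=610, f(15)=987, f(16)=1597, f(17)=2584, f(18)=4181, f(19)=6765, f(20)=10946, f(21)=17711, f(22)=28657, f(23)=46368, f(24)=75025.

Final answer: 75025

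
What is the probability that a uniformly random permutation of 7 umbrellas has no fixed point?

Derangements satisfy D(n) = (n-1)(D(n-1) + D(n-2)), starting from D(0)=1, D(1)=0.
Building up: D(2)=1, D(3)=2, D(4)=9, D(5)=44, D(6)=265, D(7)=1854.
Total arrangements: 7! = 5040.
Probability = D(7)/7! = 103/280.

Final answer: D(7)/7! = 1854/5040 = 0.367857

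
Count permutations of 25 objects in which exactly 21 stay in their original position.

Choose which 21 elements are fixed: C(25,21) = 12650.
Derange the remaining 4 using D(j) = (j-1)(D(j-1) + D(j-2)), D(0)=1, D(1)=0: D(2)=1, D(3)=2, D(4)=9.
Total: 12650 x 9.

Final answer: C(25,21) D(4) = 113850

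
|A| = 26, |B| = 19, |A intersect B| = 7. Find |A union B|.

|A union B| = |A| + |B| - |A intersect B| = 26 + 19 - 7.

Final answer: 38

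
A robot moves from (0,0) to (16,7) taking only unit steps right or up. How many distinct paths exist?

Each path has 16 right steps and 7 up steps in some order (23 steps total).
Choose which 7 of the 23 steps are up: C(23,7).

Final answer: C(23,7) = 245157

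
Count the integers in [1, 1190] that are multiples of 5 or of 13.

Multiples of 5: 238. Multiples of 13: 91. Of both (lcm=65): 18.
By inclusion-exclusion: 238 + 91 - 18.

Final answer: 311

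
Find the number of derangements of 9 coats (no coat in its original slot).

D(n) = (n-1)(D(n-1) + D(n-2)), D(0)=1, D(1)=0.
D(2) = 1 x (0 + 1) = 1
D(3) = 2 x (1 + 0) = 2
D(4) = 3 x (2 + 1) = 9
D(5) = 4 x (9 + 2) = 44
D(6) = 5 x (44 + 9) = 265
D(7) = 6 x (265 + 44) = 1854
D(8) = 7 x (1854 + 265) = 14833
D(9) = 8 x (D(8) + D(7)) = 8 x (14833 + 1854)

Final answer: D(9) = 133496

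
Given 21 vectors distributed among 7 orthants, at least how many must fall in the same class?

By pigeonhole with 21 objects and 7 categories: ceiling(21/7).

Final answer: 3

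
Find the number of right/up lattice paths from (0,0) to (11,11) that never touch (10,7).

Total paths to (11,11): C(22,11) = 705432.
Paths through (10,7): C(17,7) x C(5,4) = 97240.
Avoiding (10,7): 705432 - 97240.

Final answer: 608192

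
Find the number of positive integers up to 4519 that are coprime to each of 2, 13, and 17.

|div by 2|=2259, |div by 13|=347, |div by 17|=265.
|div by 2&13|=173, |div by 2&17|=132, |div by 13&17|=20, |div by all|=10.
By inclusion-exclusion, divisible by at least one: 2259+347+265-173-132-20+10 = 2556.
Not divisible by any: 4519 - 2556.

Final answer: 1963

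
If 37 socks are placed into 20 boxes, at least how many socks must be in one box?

By the pigeonhole principle: ceiling(37/20).

Final answer: 2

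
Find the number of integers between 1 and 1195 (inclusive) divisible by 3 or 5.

Multiples of 3: 398. Multiples of 5: 239. Of both (lcm=15): 79.
By inclusion-exclusion: 398 + 239 - 79.

Final answer: 558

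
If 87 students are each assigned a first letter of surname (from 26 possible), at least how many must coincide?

There are 26 possible values for first letter of surname. With 87 students and 26 categories, by pigeonhole: ceiling(87/26).

Final answer: 4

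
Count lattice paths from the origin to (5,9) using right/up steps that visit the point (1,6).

Paths (0,0)->(1,6): C(7,6) = 7.
Paths (1,6)->(5,9): C(7,3) = 35.
By multiplication principle: 7 x 35.

Final answer: 245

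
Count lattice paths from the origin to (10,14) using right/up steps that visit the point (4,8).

Paths (0,0)->(4,8): C(12,8) = 495.
Paths (4,8)->(10,14): C(12,6) = 924.
By multiplication principle: 495 x 924.

Final answer: 457380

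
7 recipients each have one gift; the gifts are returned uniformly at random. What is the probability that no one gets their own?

Derangements satisfy D(n) = (n-1)(D(n-1) + D(n-2)), starting from D(0)=1, D(1)=0.
Building up: D(2)=1, D(3)=2, D(4)=9, D(5)=44, D(6)=265, D(7)=1854.
Total arrangements: 7! = 5040.
Probability = D(7)/7! = 103/280.

Final answer: D(7)/7! = 1854/5040 = 0.367857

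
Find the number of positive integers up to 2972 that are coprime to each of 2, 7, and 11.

|div by 2|=1486, |div by 7|=424, |div by 11|=270.
|div by 2&7|=212, |div by 2&11|=135, |div by 7&11|=38, |div by all|=19.
By inclusion-exclusion, divisible by at least one: 1486+424+270-212-135-38+19 = 1814.
Not divisible by any: 2972 - 1814.

Final answer: 1158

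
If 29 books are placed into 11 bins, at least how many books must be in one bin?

By the pigeonhole principle: ceiling(29/11).

Final answer: 3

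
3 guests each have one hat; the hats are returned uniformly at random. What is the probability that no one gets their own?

Use the recurrence D(n) = (n-1)(D(n-1) + D(n-2)) with D(0)=1, D(1)=0.
Building up: D(2)=1, D(3)=2.
Total arrangements: 3! = 6.
Probability = D(3)/3! = 1/3.

Final answer: D(3)/3! = 2/6 = 0.333333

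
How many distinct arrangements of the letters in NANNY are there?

Letters (A:1, N:3, Y:1). Total letters: 5.
Permutations = 5!/(3!).

Final answer: 20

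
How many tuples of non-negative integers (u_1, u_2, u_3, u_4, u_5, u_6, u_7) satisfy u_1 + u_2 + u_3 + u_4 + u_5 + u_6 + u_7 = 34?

Stars and bars with 34 stars and 6 bars:
C(34+7-1, 7-1) = C(40,6).

Final answer: C(40,6) = 3838380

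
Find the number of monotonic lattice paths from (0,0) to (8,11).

Each path has 8 right steps and 11 up steps in some order (19 steps total).
Choose which 11 of the 19 steps are up: C(19,11).

Final answer: C(19,11) = 75582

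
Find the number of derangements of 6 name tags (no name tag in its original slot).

Derangements satisfy D(n) = (n-1)(D(n-1) + D(n-2)), starting from D(0)=1, D(1)=0.
D(2) = 1 x (0 + 1) = 1
D(3) = 2 x (1 + 0) = 2
D(4) = 3 x (2 + 1) = 9
D(5) = 4 x (9 + 2) = 44
D(6) = 5 x (D(5) + D(4)) = 5 x (44 + 9)

Final answer: D(6) = 265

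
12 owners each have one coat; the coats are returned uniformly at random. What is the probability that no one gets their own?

Derangements satisfy D(n) = (n-1)(D(n-1) + D(n-2)), starting from D(0)=1, D(1)=0.
Building up: D(2)=1, D(3)=2, D(4)=9, D(5)=44, D(6)=265, D(7)=1854, D(8)=14833, D(9)=133496, D(10)=1334961, D(11)=14684570, D(12)=176214841.
Total arrangements: 12! = 479001600.
Probability = D(12)/12! = 16019531/43545600.

Final answer: D(12)/12! = 176214841/479001600 = 0.367879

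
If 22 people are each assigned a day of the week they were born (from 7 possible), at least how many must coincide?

There are 7 possible values for day of the week they were born. With 22 people and 7 categories, by pigeonhole: ceiling(22/7).

Final answer: 4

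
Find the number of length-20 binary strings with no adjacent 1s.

Let a(n) count valid strings. If the last bit is 0 the prefix is any valid string of length n-1; if it is 1 the string must end in 01 with a valid prefix of length n-2. So a(n) = a(n-1) + a(n-2), a(1)=2, a(2)=3.
Building up term by term: a(1)=2, a(2)=3, a(3)=5, a(4)=8, a(5)=13, a(6)=21, a(7)=34, a(8)=55, a(9)=89, a(10)=144, a(11)=233, a(12)=377, a(13)=610, a(14)=987, a(15)=1597, a(16)=2584, a(17)=4181, a(18)=6765, a(19)=10946, a(20)=17711.

Final answer: 17711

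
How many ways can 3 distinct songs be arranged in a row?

The number of ways to arrange 3 distinct objects is 3!.

Final answer: 3! = 6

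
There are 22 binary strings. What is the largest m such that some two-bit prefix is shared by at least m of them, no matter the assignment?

There are 4 possible values for two-bit prefix. With 22 binary strings and 4 categories, by pigeonhole: ceiling(22/4).

Final answer: 6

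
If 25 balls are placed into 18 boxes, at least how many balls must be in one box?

By the pigeonhole principle: ceiling(25/18).

Final answer: 2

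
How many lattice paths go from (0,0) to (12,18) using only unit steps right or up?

Each path has 12 right steps and 18 up steps in some order (30 steps total).
Choose which 18 of the 30 steps are up: C(30,18).

Final answer: C(30,18) = 86493225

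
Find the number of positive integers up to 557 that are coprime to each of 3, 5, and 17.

|div by 3|=185, |div by 5|=111, |div by 17|=32.
|div by 3&5|=37, |div by 3&17|=10, |div by 5&17|=6, |div by all|=2.
By inclusion-exclusion, divisible by at least one: 185+111+32-37-10-6+2 = 277.
Not divisible by any: 557 - 277.

Final answer: 280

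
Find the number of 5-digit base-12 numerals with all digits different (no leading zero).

The leading digit has 11 choices (anything but zero); the next has 11 (anything but the first), then 10, and so on, one fewer each time.
Total: 11 x 11 x 10 x 9 x 8.

Final answer: 87120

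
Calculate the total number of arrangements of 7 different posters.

The number of ways to arrange 7 distinct objects is 7!.

Final answer: 7! = 5040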